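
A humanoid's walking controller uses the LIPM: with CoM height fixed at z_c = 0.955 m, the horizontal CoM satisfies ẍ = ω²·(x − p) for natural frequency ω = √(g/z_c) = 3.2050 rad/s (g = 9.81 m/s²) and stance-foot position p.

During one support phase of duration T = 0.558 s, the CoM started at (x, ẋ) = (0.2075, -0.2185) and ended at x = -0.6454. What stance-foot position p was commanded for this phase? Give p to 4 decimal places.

ωT = 3.2050·0.558 = 1.788390; cosh(ωT) = 3.073523, sinh(ωT) = 2.906294
x(T) = p + (x₀−p)·cosh(ωT) + (ẋ₀/ω)·sinh(ωT) ⇒ p·(1 − cosh) = x(T) − x₀·cosh − (ẋ₀/ω)·sinh
numerator   = -0.6454 − (0.2075)·3.073523 − (-0.2185/3.2050)·2.906294 = -1.085020
denominator = 1 − 3.073523 = -2.073523
p = -1.085020 / -2.073523 = 0.5233

p = 0.5233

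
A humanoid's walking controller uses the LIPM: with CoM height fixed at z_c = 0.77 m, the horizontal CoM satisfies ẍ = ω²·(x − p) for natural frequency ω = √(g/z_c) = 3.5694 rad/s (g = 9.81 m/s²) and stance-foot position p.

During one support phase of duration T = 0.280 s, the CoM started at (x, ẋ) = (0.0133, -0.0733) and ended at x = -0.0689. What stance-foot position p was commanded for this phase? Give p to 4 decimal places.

p = 0.1204

ωT = 3.5694·0.280 = 0.999432; cosh(ωT) = 1.542413, sinh(ωT) = 1.174325
x(T) = p + (x₀−p)·cosh(ωT) + (ẋ₀/ω)·sinh(ωT) ⇒ p·(1 − cosh) = x(T) − x₀·cosh − (ẋ₀/ω)·sinh
numerator   = -0.0689 − (0.0133)·1.542413 − (-0.0733/3.5694)·1.174325 = -0.065299
denominator = 1 − 1.542413 = -0.542413
p = -0.065299 / -0.542413 = 0.1204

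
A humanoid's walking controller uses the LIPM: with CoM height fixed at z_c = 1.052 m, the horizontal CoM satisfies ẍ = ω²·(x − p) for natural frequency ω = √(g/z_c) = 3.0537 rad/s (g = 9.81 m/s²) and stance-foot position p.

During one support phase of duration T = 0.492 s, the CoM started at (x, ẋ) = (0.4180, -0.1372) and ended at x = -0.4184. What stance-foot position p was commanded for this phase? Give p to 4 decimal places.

p = 0.9634

ωT = 3.0537·0.492 = 1.502420; cosh(ωT) = 2.357570, sinh(ωT) = 2.134979
x(T) = p + (x₀−p)·cosh(ωT) + (ẋ₀/ω)·sinh(ωT) ⇒ p·(1 − cosh) = x(T) − x₀·cosh − (ẋ₀/ω)·sinh
numerator   = -0.4184 − (0.4180)·2.357570 − (-0.1372/3.0537)·2.134979 = -1.307942
denominator = 1 − 2.357570 = -1.357570
p = -1.307942 / -1.357570 = 0.9634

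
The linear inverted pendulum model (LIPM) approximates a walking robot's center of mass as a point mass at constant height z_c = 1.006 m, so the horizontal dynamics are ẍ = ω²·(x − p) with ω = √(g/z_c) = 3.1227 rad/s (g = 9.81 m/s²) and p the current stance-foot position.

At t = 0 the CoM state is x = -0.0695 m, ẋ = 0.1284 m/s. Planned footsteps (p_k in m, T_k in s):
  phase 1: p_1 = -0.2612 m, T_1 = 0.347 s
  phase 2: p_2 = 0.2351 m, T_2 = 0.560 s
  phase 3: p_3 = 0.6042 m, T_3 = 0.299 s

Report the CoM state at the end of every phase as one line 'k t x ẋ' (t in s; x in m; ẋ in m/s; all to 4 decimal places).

1 0.3470 0.1083 0.9947
2 0.9070 0.7473 1.8415
3 1.2060 1.4485 3.1848

phase 1: p=-0.2612, T=0.347, ωT=1.083577, cosh=1.646807, sinh=1.308424; start (x,ẋ)=(-0.069500, 0.128400) → end (x,ẋ)=(0.108293, 0.994701)
phase 2: p=0.2351, T=0.560, ωT=1.748712, cosh=2.960597, sinh=2.786599; start (x,ẋ)=(0.108293, 0.994701) → end (x,ẋ)=(0.747315, 1.841471)
phase 3: p=0.6042, T=0.299, ωT=0.933687, cosh=1.468487, sinh=1.075385; start (x,ẋ)=(0.747315, 1.841471) → end (x,ẋ)=(1.448523, 3.184772)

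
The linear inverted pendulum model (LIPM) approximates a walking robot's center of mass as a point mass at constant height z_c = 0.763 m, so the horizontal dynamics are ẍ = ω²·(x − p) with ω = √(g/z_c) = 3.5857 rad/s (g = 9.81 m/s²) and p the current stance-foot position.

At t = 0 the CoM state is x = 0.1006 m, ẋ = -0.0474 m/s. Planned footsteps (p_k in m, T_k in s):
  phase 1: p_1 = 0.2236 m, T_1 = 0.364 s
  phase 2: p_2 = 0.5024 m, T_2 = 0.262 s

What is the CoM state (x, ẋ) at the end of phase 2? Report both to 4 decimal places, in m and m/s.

x = -0.5573, ẋ = -3.3674

phase 1: p=0.2236, T=0.364, ωT=1.305195, cosh=1.979764, sinh=1.708644; start (x,ẋ)=(0.100600, -0.047400) → end (x,ẋ)=(-0.042498, -0.847423)
phase 2: p=0.5024, T=0.262, ωT=0.939453, cosh=1.474712, sinh=1.083871; start (x,ẋ)=(-0.042498, -0.847423) → end (x,ẋ)=(-0.557323, -3.367414)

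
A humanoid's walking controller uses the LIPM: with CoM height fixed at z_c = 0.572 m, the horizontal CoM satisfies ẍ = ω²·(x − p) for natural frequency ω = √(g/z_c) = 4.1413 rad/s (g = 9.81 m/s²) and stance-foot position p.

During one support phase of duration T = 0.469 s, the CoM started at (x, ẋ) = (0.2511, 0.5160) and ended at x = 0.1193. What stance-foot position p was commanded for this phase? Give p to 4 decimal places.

p = 0.4689

ωT = 4.1413·0.469 = 1.942270; cosh(ωT) = 3.558971, sinh(ωT) = 3.415593
x(T) = p + (x₀−p)·cosh(ωT) + (ẋ₀/ω)·sinh(ωT) ⇒ p·(1 − cosh) = x(T) − x₀·cosh − (ẋ₀/ω)·sinh
numerator   = 0.1193 − (0.2511)·3.558971 − (0.5160/4.1413)·3.415593 = -1.199935
denominator = 1 − 3.558971 = -2.558971
p = -1.199935 / -2.558971 = 0.4689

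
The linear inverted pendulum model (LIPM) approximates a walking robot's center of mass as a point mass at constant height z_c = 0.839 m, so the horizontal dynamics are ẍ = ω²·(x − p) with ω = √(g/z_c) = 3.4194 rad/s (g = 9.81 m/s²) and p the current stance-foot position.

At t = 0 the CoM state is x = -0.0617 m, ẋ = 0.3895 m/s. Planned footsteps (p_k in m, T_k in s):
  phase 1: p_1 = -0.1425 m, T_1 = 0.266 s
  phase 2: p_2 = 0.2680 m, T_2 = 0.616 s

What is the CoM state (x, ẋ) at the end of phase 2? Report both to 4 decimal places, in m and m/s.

x = 0.5422, ẋ = 1.1140

phase 1: p=-0.1425, T=0.266, ωT=0.909560, cosh=1.442966, sinh=1.040265; start (x,ẋ)=(-0.061700, 0.389500) → end (x,ẋ)=(0.092587, 0.849447)
phase 2: p=0.2680, T=0.616, ωT=2.106350, cosh=4.169937, sinh=4.048256; start (x,ẋ)=(0.092587, 0.849447) → end (x,ẋ)=(0.542207, 1.113970)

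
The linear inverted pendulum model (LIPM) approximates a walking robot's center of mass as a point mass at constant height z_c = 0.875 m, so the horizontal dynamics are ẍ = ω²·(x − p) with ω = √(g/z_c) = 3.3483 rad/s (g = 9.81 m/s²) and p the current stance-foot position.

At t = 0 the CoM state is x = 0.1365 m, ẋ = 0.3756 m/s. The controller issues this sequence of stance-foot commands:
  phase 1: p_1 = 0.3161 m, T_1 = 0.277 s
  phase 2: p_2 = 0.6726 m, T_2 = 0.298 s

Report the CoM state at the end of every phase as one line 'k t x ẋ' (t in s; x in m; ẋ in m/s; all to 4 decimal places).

1 0.2770 0.1732 -0.0922
2 0.5750 -0.1290 -2.1015

phase 1: p=0.3161, T=0.277, ωT=0.927479, cosh=1.461839, sinh=1.066289; start (x,ẋ)=(0.136500, 0.375600) → end (x,ẋ)=(0.173166, -0.092151)
phase 2: p=0.6726, T=0.298, ωT=0.997793, cosh=1.540491, sinh=1.171799; start (x,ẋ)=(0.173166, -0.092151) → end (x,ẋ)=(-0.129023, -2.101504)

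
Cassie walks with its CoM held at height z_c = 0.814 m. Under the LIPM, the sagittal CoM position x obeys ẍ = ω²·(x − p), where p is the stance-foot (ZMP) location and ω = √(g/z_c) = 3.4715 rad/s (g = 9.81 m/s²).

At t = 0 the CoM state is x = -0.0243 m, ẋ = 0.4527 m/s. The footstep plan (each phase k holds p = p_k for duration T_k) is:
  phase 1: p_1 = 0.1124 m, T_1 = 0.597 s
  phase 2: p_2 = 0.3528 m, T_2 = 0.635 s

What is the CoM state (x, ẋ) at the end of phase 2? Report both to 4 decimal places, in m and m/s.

x = -0.9786, ẋ = -4.5170

phase 1: p=0.1124, T=0.597, ωT=2.072485, cosh=4.035209, sinh=3.909336; start (x,ẋ)=(-0.024300, 0.452700) → end (x,ẋ)=(0.070583, -0.028452)
phase 2: p=0.3528, T=0.635, ωT=2.204403, cosh=4.587575, sinh=4.477259; start (x,ẋ)=(0.070583, -0.028452) → end (x,ẋ)=(-0.978588, -4.516972)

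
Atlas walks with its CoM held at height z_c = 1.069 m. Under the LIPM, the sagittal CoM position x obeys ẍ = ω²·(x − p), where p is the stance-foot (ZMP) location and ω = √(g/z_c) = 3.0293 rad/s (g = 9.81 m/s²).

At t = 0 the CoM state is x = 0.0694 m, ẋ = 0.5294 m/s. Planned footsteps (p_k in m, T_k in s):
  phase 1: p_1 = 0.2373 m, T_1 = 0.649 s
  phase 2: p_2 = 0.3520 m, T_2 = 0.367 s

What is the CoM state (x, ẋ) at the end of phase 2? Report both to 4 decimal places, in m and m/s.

phase 1: p=0.2373, T=0.649, ωT=1.966016, cosh=3.641088, sinh=3.501075; start (x,ẋ)=(0.069400, 0.529400) → end (x,ẋ)=(0.237809, 0.146877)
phase 2: p=0.3520, T=0.367, ωT=1.111753, cosh=1.684332, sinh=1.355350; start (x,ẋ)=(0.237809, 0.146877) → end (x,ẋ)=(0.225379, -0.221453)

x = 0.2254, ẋ = -0.2215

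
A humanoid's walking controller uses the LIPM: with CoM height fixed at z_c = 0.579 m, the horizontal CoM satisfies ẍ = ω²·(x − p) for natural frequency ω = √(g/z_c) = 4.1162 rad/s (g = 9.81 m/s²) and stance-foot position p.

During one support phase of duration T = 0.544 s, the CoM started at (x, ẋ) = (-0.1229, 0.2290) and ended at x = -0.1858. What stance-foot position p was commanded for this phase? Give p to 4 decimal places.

p = -0.0372

ωT = 4.1162·0.544 = 2.239213; cosh(ωT) = 4.746241, sinh(ωT) = 4.639699
x(T) = p + (x₀−p)·cosh(ωT) + (ẋ₀/ω)·sinh(ωT) ⇒ p·(1 − cosh) = x(T) − x₀·cosh − (ẋ₀/ω)·sinh
numerator   = -0.1858 − (-0.1229)·4.746241 − (0.2290/4.1162)·4.639699 = 0.139389
denominator = 1 − 4.746241 = -3.746241
p = 0.139389 / -3.746241 = -0.0372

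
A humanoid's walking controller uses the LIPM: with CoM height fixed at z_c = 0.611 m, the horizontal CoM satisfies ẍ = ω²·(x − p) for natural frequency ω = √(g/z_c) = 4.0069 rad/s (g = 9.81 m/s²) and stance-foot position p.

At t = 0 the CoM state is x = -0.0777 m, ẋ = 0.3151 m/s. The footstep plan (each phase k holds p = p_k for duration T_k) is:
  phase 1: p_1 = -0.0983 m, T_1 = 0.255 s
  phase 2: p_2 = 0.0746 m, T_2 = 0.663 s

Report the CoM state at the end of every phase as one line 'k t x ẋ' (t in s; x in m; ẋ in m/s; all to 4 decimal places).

1 0.2550 0.0291 0.5942
2 0.9180 0.8001 2.9614

phase 1: p=-0.0983, T=0.255, ωT=1.021759, cosh=1.569020, sinh=1.209059; start (x,ẋ)=(-0.077700, 0.315100) → end (x,ẋ)=(0.029101, 0.594196)
phase 2: p=0.0746, T=0.663, ωT=2.656575, cosh=7.158796, sinh=7.088608; start (x,ẋ)=(0.029101, 0.594196) → end (x,ẋ)=(0.800078, 2.961419)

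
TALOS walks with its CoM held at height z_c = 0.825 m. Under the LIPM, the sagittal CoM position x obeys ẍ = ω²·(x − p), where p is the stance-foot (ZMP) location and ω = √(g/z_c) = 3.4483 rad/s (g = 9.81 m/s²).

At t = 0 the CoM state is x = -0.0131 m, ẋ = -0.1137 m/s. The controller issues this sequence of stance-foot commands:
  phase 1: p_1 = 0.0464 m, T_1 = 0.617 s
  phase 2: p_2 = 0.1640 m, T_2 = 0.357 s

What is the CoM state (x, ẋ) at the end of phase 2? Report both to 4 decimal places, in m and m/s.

x = -1.3843, ẋ = -5.2175

phase 1: p=0.0464, T=0.617, ωT=2.127601, cosh=4.256914, sinh=4.137791; start (x,ẋ)=(-0.013100, -0.113700) → end (x,ẋ)=(-0.343321, -1.332978)
phase 2: p=0.1640, T=0.357, ωT=1.231043, cosh=1.858394, sinh=1.566406; start (x,ẋ)=(-0.343321, -1.332978) → end (x,ẋ)=(-1.384313, -5.217459)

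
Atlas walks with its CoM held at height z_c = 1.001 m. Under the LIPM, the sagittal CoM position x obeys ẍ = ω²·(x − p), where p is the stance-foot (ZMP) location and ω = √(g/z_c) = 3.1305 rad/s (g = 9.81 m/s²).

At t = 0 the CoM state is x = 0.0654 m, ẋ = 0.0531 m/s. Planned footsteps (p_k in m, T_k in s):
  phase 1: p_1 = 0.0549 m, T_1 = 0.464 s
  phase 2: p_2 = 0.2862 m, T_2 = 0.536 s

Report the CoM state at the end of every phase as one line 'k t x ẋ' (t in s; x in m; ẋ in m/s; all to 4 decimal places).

1 0.4640 0.1128 0.1861
2 1.0000 -0.0406 -0.8868

phase 1: p=0.0549, T=0.464, ωT=1.452552, cosh=2.253990, sinh=2.020018; start (x,ẋ)=(0.065400, 0.053100) → end (x,ẋ)=(0.112831, 0.186085)
phase 2: p=0.2862, T=0.536, ωT=1.677948, cosh=2.770657, sinh=2.583900; start (x,ẋ)=(0.112831, 0.186085) → end (x,ẋ)=(-0.040553, -0.886788)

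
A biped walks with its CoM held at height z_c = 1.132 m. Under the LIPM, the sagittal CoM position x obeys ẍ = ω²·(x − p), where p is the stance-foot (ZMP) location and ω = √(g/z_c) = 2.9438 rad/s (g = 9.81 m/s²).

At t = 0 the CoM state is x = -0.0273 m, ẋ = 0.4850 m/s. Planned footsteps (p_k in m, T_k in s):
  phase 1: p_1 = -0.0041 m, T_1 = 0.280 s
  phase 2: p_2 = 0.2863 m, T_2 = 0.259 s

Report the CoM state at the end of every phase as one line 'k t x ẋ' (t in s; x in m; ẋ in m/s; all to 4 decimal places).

phase 1: p=-0.0041, T=0.280, ωT=0.824264, cosh=1.359380, sinh=0.920822; start (x,ẋ)=(-0.027300, 0.485000) → end (x,ẋ)=(0.116071, 0.596411)
phase 2: p=0.2863, T=0.259, ωT=0.762444, cosh=1.305017, sinh=0.838492; start (x,ẋ)=(0.116071, 0.596411) → end (x,ẋ)=(0.234025, 0.358140)

1 0.2800 0.1161 0.5964
2 0.5390 0.2340 0.3581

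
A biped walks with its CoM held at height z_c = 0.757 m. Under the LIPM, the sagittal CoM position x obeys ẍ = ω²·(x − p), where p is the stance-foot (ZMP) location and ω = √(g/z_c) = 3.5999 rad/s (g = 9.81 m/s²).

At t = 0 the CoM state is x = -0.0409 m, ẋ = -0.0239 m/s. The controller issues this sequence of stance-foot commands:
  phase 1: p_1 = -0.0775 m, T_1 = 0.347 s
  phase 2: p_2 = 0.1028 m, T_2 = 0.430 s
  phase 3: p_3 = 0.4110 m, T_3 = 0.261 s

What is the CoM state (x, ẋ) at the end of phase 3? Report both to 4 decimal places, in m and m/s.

x = -0.5066, ẋ = -2.8194

phase 1: p=-0.0775, T=0.347, ωT=1.249165, cosh=1.887087, sinh=1.600343; start (x,ẋ)=(-0.040900, -0.023900) → end (x,ẋ)=(-0.019057, 0.165754)
phase 2: p=0.1028, T=0.430, ωT=1.547957, cosh=2.457268, sinh=2.244586; start (x,ẋ)=(-0.019057, 0.165754) → end (x,ẋ)=(-0.093286, -0.577341)
phase 3: p=0.4110, T=0.261, ωT=0.939574, cosh=1.474843, sinh=1.084048; start (x,ẋ)=(-0.093286, -0.577341) → end (x,ẋ)=(-0.506599, -2.819447)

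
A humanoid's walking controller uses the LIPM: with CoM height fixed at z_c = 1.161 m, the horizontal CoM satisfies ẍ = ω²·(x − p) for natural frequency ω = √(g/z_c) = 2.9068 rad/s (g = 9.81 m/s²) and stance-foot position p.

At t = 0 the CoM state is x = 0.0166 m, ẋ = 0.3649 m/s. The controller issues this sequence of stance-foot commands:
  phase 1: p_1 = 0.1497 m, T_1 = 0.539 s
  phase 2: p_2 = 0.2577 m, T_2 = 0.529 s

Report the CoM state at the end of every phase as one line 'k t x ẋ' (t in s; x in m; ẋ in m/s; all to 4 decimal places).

1 0.5390 0.1046 0.0258
2 1.0680 -0.0954 -0.9251

phase 1: p=0.1497, T=0.539, ωT=1.566765, cosh=2.499922, sinh=2.291203; start (x,ẋ)=(0.016600, 0.364900) → end (x,ẋ)=(0.104582, 0.025766)
phase 2: p=0.2577, T=0.529, ωT=1.537697, cosh=2.434368, sinh=2.219493; start (x,ẋ)=(0.104582, 0.025766) → end (x,ẋ)=(-0.095370, -0.925131)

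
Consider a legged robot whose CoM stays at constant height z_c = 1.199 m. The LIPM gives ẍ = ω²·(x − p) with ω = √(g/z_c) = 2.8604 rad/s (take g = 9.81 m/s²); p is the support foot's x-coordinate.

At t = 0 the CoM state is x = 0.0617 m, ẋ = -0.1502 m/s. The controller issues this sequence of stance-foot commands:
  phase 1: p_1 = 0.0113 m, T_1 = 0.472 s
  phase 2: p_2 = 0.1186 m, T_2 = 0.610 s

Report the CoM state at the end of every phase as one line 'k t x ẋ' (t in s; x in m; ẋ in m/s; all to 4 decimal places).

phase 1: p=0.0113, T=0.472, ωT=1.350109, cosh=2.058529, sinh=1.799317; start (x,ẋ)=(0.061700, -0.150200) → end (x,ẋ)=(0.020567, -0.049794)
phase 2: p=0.1186, T=0.610, ωT=1.744844, cosh=2.949840, sinh=2.775168; start (x,ẋ)=(0.020567, -0.049794) → end (x,ẋ)=(-0.218891, -0.925075)

1 0.4720 0.0206 -0.0498
2 1.0820 -0.2189 -0.9251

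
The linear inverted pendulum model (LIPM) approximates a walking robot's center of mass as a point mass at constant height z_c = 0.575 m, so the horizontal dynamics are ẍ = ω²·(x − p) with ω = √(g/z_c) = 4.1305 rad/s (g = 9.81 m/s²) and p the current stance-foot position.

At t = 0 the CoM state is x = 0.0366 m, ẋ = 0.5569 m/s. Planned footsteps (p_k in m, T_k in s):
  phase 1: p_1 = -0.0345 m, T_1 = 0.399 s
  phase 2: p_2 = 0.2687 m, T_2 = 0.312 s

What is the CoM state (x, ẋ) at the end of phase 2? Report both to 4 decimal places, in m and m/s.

phase 1: p=-0.0345, T=0.399, ωT=1.648069, cosh=2.694679, sinh=2.502258; start (x,ẋ)=(0.036600, 0.556900) → end (x,ẋ)=(0.494462, 2.235526)
phase 2: p=0.2687, T=0.312, ωT=1.288716, cosh=1.951875, sinh=1.676250; start (x,ẋ)=(0.494462, 2.235526) → end (x,ẋ)=(1.616586, 5.926587)

x = 1.6166, ẋ = 5.9266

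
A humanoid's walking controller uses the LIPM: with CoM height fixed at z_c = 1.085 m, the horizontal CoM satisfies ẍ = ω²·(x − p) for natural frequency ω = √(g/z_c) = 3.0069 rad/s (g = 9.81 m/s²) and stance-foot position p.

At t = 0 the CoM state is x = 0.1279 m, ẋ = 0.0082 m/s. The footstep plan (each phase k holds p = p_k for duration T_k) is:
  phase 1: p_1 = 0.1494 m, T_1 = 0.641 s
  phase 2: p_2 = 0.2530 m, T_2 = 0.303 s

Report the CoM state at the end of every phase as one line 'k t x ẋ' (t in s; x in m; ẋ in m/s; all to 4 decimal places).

1 0.6410 0.0831 -0.1886
2 0.9440 -0.0578 -0.8050

phase 1: p=0.1494, T=0.641, ωT=1.927423, cosh=3.508650, sinh=3.363128; start (x,ẋ)=(0.127900, 0.008200) → end (x,ẋ)=(0.083135, -0.188650)
phase 2: p=0.2530, T=0.303, ωT=0.911091, cosh=1.444560, sinh=1.042474; start (x,ẋ)=(0.083135, -0.188650) → end (x,ẋ)=(-0.057783, -0.804976)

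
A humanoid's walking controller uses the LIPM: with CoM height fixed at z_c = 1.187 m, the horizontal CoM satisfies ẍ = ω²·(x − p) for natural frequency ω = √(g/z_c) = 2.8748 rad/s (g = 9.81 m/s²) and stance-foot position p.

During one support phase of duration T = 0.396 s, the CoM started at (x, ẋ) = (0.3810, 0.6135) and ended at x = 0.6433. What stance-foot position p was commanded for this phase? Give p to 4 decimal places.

ωT = 2.8748·0.396 = 1.138421; cosh(ωT) = 1.721079, sinh(ωT) = 1.400755
x(T) = p + (x₀−p)·cosh(ωT) + (ẋ₀/ω)·sinh(ωT) ⇒ p·(1 − cosh) = x(T) − x₀·cosh − (ẋ₀/ω)·sinh
numerator   = 0.6433 − (0.3810)·1.721079 − (0.6135/2.8748)·1.400755 = -0.311361
denominator = 1 − 1.721079 = -0.721079
p = -0.311361 / -0.721079 = 0.4318

p = 0.4318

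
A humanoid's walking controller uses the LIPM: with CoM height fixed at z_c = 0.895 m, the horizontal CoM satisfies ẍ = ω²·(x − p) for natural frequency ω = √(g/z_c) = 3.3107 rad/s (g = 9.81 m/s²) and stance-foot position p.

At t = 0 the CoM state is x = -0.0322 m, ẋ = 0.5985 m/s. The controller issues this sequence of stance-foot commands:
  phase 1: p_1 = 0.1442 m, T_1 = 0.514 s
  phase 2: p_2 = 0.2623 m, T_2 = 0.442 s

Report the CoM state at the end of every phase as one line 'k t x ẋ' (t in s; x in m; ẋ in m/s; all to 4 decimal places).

1 0.5140 0.1236 0.1476
2 0.9560 0.0378 -0.6027

phase 1: p=0.1442, T=0.514, ωT=1.701700, cosh=2.832817, sinh=2.650443; start (x,ẋ)=(-0.032200, 0.598500) → end (x,ẋ)=(0.123632, 0.147562)
phase 2: p=0.2623, T=0.442, ωT=1.463329, cosh=2.275892, sinh=2.044428; start (x,ẋ)=(0.123632, 0.147562) → end (x,ẋ)=(0.037828, -0.602740)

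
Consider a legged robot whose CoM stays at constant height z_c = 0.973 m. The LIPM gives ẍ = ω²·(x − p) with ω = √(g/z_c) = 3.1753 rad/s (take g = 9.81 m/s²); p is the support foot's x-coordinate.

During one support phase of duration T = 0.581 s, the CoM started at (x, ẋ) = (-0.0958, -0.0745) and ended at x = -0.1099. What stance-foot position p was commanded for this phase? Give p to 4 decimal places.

p = -0.1218

ωT = 3.1753·0.581 = 1.844849; cosh(ωT) = 3.242598, sinh(ωT) = 3.084549
x(T) = p + (x₀−p)·cosh(ωT) + (ẋ₀/ω)·sinh(ωT) ⇒ p·(1 − cosh) = x(T) − x₀·cosh − (ẋ₀/ω)·sinh
numerator   = -0.1099 − (-0.0958)·3.242598 − (-0.0745/3.1753)·3.084549 = 0.273112
denominator = 1 − 3.242598 = -2.242598
p = 0.273112 / -2.242598 = -0.1218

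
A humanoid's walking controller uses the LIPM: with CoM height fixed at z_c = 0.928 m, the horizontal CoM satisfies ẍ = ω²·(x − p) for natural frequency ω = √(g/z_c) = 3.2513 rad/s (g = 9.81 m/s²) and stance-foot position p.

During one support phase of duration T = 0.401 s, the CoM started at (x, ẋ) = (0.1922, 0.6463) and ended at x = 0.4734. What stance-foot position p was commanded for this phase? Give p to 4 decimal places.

p = 0.2514

ωT = 3.2513·0.401 = 1.303771; cosh(ωT) = 1.977333, sinh(ωT) = 1.705827
x(T) = p + (x₀−p)·cosh(ωT) + (ẋ₀/ω)·sinh(ωT) ⇒ p·(1 − cosh) = x(T) − x₀·cosh − (ẋ₀/ω)·sinh
numerator   = 0.4734 − (0.1922)·1.977333 − (0.6463/3.2513)·1.705827 = -0.245731
denominator = 1 − 1.977333 = -0.977333
p = -0.245731 / -0.977333 = 0.2514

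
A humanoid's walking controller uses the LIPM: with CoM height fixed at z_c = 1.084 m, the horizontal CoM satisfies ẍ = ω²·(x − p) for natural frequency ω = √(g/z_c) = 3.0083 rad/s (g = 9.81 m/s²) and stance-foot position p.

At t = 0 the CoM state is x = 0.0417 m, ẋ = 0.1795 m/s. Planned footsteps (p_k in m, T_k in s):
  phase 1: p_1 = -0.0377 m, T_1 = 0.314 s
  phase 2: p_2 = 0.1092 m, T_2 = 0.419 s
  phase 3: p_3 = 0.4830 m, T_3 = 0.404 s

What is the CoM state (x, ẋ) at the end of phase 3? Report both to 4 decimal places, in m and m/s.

phase 1: p=-0.0377, T=0.314, ωT=0.944606, cosh=1.480317, sinh=1.091484; start (x,ẋ)=(0.041700, 0.179500) → end (x,ẋ)=(0.144964, 0.526428)
phase 2: p=0.1092, T=0.419, ωT=1.260478, cosh=1.905312, sinh=1.621794; start (x,ẋ)=(0.144964, 0.526428) → end (x,ẋ)=(0.461142, 1.177496)
phase 3: p=0.4830, T=0.404, ωT=1.215353, cosh=1.834045, sinh=1.537440; start (x,ẋ)=(0.461142, 1.177496) → end (x,ẋ)=(1.044690, 2.058487)

x = 1.0447, ẋ = 2.0585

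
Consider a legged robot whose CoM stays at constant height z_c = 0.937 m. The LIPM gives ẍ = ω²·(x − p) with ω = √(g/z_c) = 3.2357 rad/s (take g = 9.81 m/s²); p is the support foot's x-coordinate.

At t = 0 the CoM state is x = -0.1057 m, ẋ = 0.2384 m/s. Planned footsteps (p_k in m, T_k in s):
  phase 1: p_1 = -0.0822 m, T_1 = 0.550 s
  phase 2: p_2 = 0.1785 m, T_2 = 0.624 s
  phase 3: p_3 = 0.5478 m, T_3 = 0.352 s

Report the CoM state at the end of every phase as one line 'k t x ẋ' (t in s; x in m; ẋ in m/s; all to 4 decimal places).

phase 1: p=-0.0822, T=0.550, ωT=1.779635, cosh=3.048196, sinh=2.879496; start (x,ẋ)=(-0.105700, 0.238400) → end (x,ẋ)=(0.058323, 0.507736)
phase 2: p=0.1785, T=0.624, ωT=2.019077, cosh=3.832073, sinh=3.699295; start (x,ẋ)=(0.058323, 0.507736) → end (x,ẋ)=(0.298455, 0.507186)
phase 3: p=0.5478, T=0.352, ωT=1.138966, cosh=1.721844, sinh=1.401694; start (x,ẋ)=(0.298455, 0.507186) → end (x,ẋ)=(0.338178, -0.257600)

1 0.5500 0.0583 0.5077
2 1.1740 0.2985 0.5072
3 1.5260 0.3382 -0.2576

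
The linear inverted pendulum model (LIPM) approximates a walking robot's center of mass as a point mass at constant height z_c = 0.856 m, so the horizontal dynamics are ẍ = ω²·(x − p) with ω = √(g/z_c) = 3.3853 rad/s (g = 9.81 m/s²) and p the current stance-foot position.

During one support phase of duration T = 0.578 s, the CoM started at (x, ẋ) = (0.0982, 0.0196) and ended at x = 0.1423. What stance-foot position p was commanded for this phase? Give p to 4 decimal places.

p = 0.0890

ωT = 3.3853·0.578 = 1.956703; cosh(ωT) = 3.608643, sinh(ωT) = 3.467319
x(T) = p + (x₀−p)·cosh(ωT) + (ẋ₀/ω)·sinh(ωT) ⇒ p·(1 − cosh) = x(T) − x₀·cosh − (ẋ₀/ω)·sinh
numerator   = 0.1423 − (0.0982)·3.608643 − (0.0196/3.3853)·3.467319 = -0.232144
denominator = 1 − 3.608643 = -2.608643
p = -0.232144 / -2.608643 = 0.0890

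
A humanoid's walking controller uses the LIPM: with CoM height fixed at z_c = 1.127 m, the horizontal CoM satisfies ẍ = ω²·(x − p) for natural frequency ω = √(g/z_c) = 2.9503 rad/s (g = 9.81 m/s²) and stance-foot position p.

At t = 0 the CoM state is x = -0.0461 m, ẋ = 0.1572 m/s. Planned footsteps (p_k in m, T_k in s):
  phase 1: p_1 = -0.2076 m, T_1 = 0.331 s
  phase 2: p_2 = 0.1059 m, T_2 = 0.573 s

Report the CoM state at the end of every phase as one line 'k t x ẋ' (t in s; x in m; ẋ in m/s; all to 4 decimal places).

1 0.3310 0.0979 0.7812
2 0.9040 0.7770 2.1283

phase 1: p=-0.2076, T=0.331, ωT=0.976549, cosh=1.515943, sinh=1.139335; start (x,ẋ)=(-0.046100, 0.157200) → end (x,ẋ)=(0.097932, 0.781169)
phase 2: p=0.1059, T=0.573, ωT=1.690522, cosh=2.803367, sinh=2.618943; start (x,ẋ)=(0.097932, 0.781169) → end (x,ẋ)=(0.776995, 2.128334)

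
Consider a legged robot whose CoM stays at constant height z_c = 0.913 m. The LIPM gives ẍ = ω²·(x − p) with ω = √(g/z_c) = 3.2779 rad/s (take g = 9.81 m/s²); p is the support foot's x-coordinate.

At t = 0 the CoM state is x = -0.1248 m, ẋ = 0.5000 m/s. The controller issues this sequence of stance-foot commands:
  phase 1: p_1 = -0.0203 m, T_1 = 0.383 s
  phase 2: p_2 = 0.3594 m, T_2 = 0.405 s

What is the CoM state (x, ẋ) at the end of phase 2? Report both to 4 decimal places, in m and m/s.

phase 1: p=-0.0203, T=0.383, ωT=1.255436, cosh=1.897159, sinh=1.612208; start (x,ẋ)=(-0.124800, 0.500000) → end (x,ẋ)=(0.027368, 0.396333)
phase 2: p=0.3594, T=0.405, ωT=1.327549, cosh=2.018458, sinh=1.753332; start (x,ẋ)=(0.027368, 0.396333) → end (x,ẋ)=(-0.098797, -1.108290)

x = -0.0988, ẋ = -1.1083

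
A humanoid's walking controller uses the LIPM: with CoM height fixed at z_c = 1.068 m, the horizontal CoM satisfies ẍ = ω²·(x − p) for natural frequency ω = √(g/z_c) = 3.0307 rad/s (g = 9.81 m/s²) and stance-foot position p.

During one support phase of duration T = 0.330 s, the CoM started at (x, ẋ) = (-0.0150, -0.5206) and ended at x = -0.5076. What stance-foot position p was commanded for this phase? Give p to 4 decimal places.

ωT = 3.0307·0.330 = 1.000131; cosh(ωT) = 1.543235, sinh(ωT) = 1.175403
x(T) = p + (x₀−p)·cosh(ωT) + (ẋ₀/ω)·sinh(ωT) ⇒ p·(1 − cosh) = x(T) − x₀·cosh − (ẋ₀/ω)·sinh
numerator   = -0.5076 − (-0.0150)·1.543235 − (-0.5206/3.0307)·1.175403 = -0.282546
denominator = 1 − 1.543235 = -0.543235
p = -0.282546 / -0.543235 = 0.5201

p = 0.5201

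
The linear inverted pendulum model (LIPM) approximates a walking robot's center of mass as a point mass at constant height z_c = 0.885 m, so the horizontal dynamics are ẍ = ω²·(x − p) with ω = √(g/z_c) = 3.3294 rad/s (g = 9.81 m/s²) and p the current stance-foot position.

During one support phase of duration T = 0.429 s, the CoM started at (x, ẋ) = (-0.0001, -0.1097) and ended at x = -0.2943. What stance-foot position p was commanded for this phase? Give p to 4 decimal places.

ωT = 3.3294·0.429 = 1.428313; cosh(ωT) = 2.205684, sinh(ωT) = 1.965970
x(T) = p + (x₀−p)·cosh(ωT) + (ẋ₀/ω)·sinh(ωT) ⇒ p·(1 − cosh) = x(T) − x₀·cosh − (ẋ₀/ω)·sinh
numerator   = -0.2943 − (-0.0001)·2.205684 − (-0.1097/3.3294)·1.965970 = -0.229303
denominator = 1 − 2.205684 = -1.205684
p = -0.229303 / -1.205684 = 0.1902

p = 0.1902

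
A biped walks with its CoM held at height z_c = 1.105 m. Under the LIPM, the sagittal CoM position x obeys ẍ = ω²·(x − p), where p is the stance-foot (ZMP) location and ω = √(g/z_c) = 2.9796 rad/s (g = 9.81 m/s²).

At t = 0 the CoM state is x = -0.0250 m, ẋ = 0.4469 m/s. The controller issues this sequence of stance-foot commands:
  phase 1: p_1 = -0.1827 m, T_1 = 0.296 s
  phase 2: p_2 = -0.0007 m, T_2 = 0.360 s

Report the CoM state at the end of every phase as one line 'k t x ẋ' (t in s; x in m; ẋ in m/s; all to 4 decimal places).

1 0.2960 0.1905 1.1025
2 0.6560 0.7890 2.5353

phase 1: p=-0.1827, T=0.296, ωT=0.881962, cosh=1.414802, sinh=1.000832; start (x,ẋ)=(-0.025000, 0.446900) → end (x,ẋ)=(0.190526, 1.102549)
phase 2: p=-0.0007, T=0.360, ωT=1.072656, cosh=1.632616, sinh=1.290517; start (x,ẋ)=(0.190526, 1.102549) → end (x,ẋ)=(0.789031, 2.535344)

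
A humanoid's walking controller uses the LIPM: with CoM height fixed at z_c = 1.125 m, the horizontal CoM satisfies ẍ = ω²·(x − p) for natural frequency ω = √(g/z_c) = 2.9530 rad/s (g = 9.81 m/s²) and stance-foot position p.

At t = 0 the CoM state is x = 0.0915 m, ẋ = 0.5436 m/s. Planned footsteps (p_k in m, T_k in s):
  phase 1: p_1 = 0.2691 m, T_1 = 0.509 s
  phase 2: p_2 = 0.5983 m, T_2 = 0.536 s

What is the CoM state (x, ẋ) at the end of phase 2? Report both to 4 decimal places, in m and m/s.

phase 1: p=0.2691, T=0.509, ωT=1.503077, cosh=2.358973, sinh=2.136528; start (x,ẋ)=(0.091500, 0.543600) → end (x,ẋ)=(0.243447, 0.161829)
phase 2: p=0.5983, T=0.536, ωT=1.582808, cosh=2.537003, sinh=2.331605; start (x,ẋ)=(0.243447, 0.161829) → end (x,ẋ)=(-0.174187, -2.032682)

x = -0.1742, ẋ = -2.0327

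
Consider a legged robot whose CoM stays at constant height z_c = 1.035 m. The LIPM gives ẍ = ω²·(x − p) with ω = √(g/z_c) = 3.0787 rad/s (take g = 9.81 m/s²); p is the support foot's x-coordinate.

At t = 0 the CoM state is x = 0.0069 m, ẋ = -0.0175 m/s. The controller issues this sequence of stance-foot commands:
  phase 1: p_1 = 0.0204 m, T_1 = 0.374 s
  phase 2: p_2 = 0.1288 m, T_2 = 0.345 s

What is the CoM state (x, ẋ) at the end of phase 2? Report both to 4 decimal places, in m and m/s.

phase 1: p=0.0204, T=0.374, ωT=1.151434, cosh=1.739454, sinh=1.423271; start (x,ẋ)=(0.006900, -0.017500) → end (x,ẋ)=(-0.011173, -0.089595)
phase 2: p=0.1288, T=0.345, ωT=1.062151, cosh=1.619149, sinh=1.273438; start (x,ẋ)=(-0.011173, -0.089595) → end (x,ẋ)=(-0.134896, -0.693836)

x = -0.1349, ẋ = -0.6938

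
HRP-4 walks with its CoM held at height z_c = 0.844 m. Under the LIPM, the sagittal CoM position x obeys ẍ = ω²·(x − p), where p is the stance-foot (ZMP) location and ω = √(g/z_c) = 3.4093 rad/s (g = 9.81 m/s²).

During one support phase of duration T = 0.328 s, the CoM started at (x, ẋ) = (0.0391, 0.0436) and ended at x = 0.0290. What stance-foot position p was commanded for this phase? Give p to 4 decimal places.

p = 0.0789

ωT = 3.4093·0.328 = 1.118250; cosh(ωT) = 1.693174, sinh(ωT) = 1.366323
x(T) = p + (x₀−p)·cosh(ωT) + (ẋ₀/ω)·sinh(ωT) ⇒ p·(1 − cosh) = x(T) − x₀·cosh − (ẋ₀/ω)·sinh
numerator   = 0.0290 − (0.0391)·1.693174 − (0.0436/3.4093)·1.366323 = -0.054676
denominator = 1 − 1.693174 = -0.693174
p = -0.054676 / -0.693174 = 0.0789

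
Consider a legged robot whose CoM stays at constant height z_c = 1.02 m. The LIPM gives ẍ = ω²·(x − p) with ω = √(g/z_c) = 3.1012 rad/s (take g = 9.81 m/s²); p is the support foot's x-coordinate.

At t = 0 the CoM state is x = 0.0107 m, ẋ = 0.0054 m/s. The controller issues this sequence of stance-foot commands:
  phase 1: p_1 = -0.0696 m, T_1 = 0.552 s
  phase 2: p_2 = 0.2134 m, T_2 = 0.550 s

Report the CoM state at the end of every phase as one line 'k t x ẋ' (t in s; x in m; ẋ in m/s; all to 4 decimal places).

1 0.5520 0.1647 0.6827
2 1.1020 0.6609 1.5392

phase 1: p=-0.0696, T=0.552, ωT=1.711862, cosh=2.859899, sinh=2.679369; start (x,ẋ)=(0.010700, 0.005400) → end (x,ẋ)=(0.164715, 0.682677)
phase 2: p=0.2134, T=0.550, ωT=1.705660, cosh=2.843335, sinh=2.661683; start (x,ẋ)=(0.164715, 0.682677) → end (x,ẋ)=(0.660898, 1.539217)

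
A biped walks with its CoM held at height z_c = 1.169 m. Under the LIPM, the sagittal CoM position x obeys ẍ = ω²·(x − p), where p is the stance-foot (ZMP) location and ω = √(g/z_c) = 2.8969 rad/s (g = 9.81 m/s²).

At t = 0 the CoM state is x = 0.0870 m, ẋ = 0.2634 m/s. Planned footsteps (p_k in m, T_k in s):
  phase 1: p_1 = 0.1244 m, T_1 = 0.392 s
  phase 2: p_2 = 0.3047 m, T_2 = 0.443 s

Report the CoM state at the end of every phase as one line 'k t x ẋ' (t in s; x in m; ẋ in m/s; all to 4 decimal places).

phase 1: p=0.1244, T=0.392, ωT=1.135585, cosh=1.717114, sinh=1.395880; start (x,ẋ)=(0.087000, 0.263400) → end (x,ẋ)=(0.187100, 0.301053)
phase 2: p=0.3047, T=0.443, ωT=1.283327, cosh=1.942869, sinh=1.665755; start (x,ẋ)=(0.187100, 0.301053) → end (x,ẋ)=(0.249328, 0.017424)

1 0.3920 0.1871 0.3011
2 0.8350 0.2493 0.0174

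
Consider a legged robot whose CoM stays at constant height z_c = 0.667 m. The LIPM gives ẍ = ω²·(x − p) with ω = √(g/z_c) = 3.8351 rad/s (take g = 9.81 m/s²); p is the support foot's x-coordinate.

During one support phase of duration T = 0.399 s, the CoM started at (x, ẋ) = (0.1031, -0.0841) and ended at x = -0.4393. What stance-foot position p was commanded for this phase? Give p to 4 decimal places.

p = 0.4516

ωT = 3.8351·0.399 = 1.530205; cosh(ωT) = 2.417807, sinh(ωT) = 2.201316
x(T) = p + (x₀−p)·cosh(ωT) + (ẋ₀/ω)·sinh(ωT) ⇒ p·(1 − cosh) = x(T) − x₀·cosh − (ẋ₀/ω)·sinh
numerator   = -0.4393 − (0.1031)·2.417807 − (-0.0841/3.8351)·2.201316 = -0.640303
denominator = 1 − 2.417807 = -1.417807
p = -0.640303 / -1.417807 = 0.4516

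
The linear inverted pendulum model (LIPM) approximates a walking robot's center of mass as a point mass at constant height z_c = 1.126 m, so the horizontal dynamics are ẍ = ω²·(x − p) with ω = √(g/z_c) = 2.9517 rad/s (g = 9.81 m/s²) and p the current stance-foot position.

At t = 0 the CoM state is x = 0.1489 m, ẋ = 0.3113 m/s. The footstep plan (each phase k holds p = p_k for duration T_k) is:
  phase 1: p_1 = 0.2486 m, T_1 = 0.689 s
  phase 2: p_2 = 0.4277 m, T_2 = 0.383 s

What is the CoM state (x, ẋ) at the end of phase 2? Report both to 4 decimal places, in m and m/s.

x = 0.1853, ẋ = -0.5192

phase 1: p=0.2486, T=0.689, ωT=2.033721, cosh=3.886661, sinh=3.755813; start (x,ẋ)=(0.148900, 0.311300) → end (x,ẋ)=(0.257205, 0.104640)
phase 2: p=0.4277, T=0.383, ωT=1.130501, cosh=1.710040, sinh=1.387168; start (x,ẋ)=(0.257205, 0.104640) → end (x,ẋ)=(0.185324, -0.519152)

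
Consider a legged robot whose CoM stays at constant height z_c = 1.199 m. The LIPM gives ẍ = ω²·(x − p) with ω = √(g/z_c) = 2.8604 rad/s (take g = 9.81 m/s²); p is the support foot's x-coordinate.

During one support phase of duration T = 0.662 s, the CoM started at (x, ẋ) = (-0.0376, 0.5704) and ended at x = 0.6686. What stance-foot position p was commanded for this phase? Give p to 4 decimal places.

ωT = 2.8604·0.662 = 1.893585; cosh(ωT) = 3.396836, sinh(ωT) = 3.246305
x(T) = p + (x₀−p)·cosh(ωT) + (ẋ₀/ω)·sinh(ωT) ⇒ p·(1 − cosh) = x(T) − x₀·cosh − (ẋ₀/ω)·sinh
numerator   = 0.6686 − (-0.0376)·3.396836 − (0.5704/2.8604)·3.246305 = 0.148967
denominator = 1 − 3.396836 = -2.396836
p = 0.148967 / -2.396836 = -0.0622

p = -0.0622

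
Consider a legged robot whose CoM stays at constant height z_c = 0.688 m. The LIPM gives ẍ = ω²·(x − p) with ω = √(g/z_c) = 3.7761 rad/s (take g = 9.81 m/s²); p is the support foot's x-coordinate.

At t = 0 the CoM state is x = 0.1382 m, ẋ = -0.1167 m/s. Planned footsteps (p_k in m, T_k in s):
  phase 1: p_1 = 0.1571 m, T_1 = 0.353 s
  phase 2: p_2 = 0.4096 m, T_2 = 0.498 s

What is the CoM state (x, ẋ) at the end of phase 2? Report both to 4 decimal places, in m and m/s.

phase 1: p=0.1571, T=0.353, ωT=1.332963, cosh=2.027980, sinh=1.764285; start (x,ẋ)=(0.138200, -0.116700) → end (x,ẋ)=(0.064246, -0.362579)
phase 2: p=0.4096, T=0.498, ωT=1.880498, cosh=3.354641, sinh=3.202127; start (x,ẋ)=(0.064246, -0.362579) → end (x,ẋ)=(-1.056405, -5.392187)

x = -1.0564, ẋ = -5.3922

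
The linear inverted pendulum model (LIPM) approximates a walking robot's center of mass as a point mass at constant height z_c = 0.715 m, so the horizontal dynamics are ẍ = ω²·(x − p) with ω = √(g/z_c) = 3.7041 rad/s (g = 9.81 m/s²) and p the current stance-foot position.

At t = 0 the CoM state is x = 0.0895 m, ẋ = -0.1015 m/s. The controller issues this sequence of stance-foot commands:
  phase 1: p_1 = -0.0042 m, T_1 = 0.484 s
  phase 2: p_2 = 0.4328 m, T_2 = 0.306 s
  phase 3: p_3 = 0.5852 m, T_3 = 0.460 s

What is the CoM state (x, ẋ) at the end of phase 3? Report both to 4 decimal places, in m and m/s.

x = -0.1908, ẋ = -2.6813

phase 1: p=-0.0042, T=0.484, ωT=1.792784, cosh=3.086324, sinh=2.919828; start (x,ẋ)=(0.089500, -0.101500) → end (x,ẋ)=(0.204979, 0.700135)
phase 2: p=0.4328, T=0.306, ωT=1.133455, cosh=1.714144, sinh=1.392225; start (x,ẋ)=(0.204979, 0.700135) → end (x,ẋ)=(0.305436, 0.025274)
phase 3: p=0.5852, T=0.460, ωT=1.703886, cosh=2.838618, sinh=2.656643; start (x,ẋ)=(0.305436, 0.025274) → end (x,ẋ)=(-0.190817, -2.681269)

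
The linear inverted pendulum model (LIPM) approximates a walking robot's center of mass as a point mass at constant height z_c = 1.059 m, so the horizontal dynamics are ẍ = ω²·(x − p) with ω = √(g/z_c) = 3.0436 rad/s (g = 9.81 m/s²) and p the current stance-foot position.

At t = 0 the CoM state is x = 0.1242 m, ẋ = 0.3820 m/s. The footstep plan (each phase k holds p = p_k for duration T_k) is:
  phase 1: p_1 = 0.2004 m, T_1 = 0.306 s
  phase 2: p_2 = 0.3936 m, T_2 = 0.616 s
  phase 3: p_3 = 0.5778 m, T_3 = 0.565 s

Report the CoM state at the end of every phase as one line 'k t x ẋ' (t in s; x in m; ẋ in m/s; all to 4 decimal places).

1 0.3060 0.2232 0.3114
2 0.9220 0.1508 -0.6116
3 1.4870 -1.1951 -5.2729

phase 1: p=0.2004, T=0.306, ωT=0.931342, cosh=1.465968, sinh=1.071944; start (x,ẋ)=(0.124200, 0.382000) → end (x,ẋ)=(0.223232, 0.311392)
phase 2: p=0.3936, T=0.616, ωT=1.874858, cosh=3.336634, sinh=3.183257; start (x,ẋ)=(0.223232, 0.311392) → end (x,ẋ)=(0.150825, -0.611618)
phase 3: p=0.5778, T=0.565, ωT=1.719634, cosh=2.880808, sinh=2.701677; start (x,ẋ)=(0.150825, -0.611618) → end (x,ẋ)=(-1.195141, -5.272893)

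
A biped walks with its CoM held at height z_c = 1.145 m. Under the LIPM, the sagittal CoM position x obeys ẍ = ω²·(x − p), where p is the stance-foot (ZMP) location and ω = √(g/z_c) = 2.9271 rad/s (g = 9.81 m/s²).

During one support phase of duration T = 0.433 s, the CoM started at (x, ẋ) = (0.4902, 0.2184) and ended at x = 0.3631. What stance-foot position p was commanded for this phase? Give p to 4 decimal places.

p = 0.7620

ωT = 2.9271·0.433 = 1.267434; cosh(ωT) = 1.916641, sinh(ωT) = 1.635088
x(T) = p + (x₀−p)·cosh(ωT) + (ẋ₀/ω)·sinh(ωT) ⇒ p·(1 − cosh) = x(T) − x₀·cosh − (ẋ₀/ω)·sinh
numerator   = 0.3631 − (0.4902)·1.916641 − (0.2184/2.9271)·1.635088 = -0.698436
denominator = 1 − 1.916641 = -0.916641
p = -0.698436 / -0.916641 = 0.7620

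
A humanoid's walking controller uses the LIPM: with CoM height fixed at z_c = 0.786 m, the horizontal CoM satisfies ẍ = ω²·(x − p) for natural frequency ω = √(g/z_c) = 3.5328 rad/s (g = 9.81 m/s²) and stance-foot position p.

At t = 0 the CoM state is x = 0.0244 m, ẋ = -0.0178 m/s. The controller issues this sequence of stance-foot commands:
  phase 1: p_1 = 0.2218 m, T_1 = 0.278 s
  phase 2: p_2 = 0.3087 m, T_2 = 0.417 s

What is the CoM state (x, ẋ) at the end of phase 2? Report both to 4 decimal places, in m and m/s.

phase 1: p=0.2218, T=0.278, ωT=0.982118, cosh=1.522312, sinh=1.147795; start (x,ẋ)=(0.024400, -0.017800) → end (x,ẋ)=(-0.084487, -0.827540)
phase 2: p=0.3087, T=0.417, ωT=1.473178, cosh=2.296137, sinh=2.066941; start (x,ẋ)=(-0.084487, -0.827540) → end (x,ẋ)=(-1.078282, -4.771235)

x = -1.0783, ẋ = -4.7712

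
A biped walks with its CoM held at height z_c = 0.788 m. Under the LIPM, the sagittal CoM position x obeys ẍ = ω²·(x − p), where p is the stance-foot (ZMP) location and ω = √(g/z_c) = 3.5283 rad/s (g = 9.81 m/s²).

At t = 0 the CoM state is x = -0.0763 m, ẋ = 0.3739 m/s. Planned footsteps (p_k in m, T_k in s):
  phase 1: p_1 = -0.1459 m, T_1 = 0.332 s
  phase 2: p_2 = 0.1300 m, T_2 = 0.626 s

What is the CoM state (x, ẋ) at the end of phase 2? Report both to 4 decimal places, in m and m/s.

x = 1.4370, ẋ = 4.7226

phase 1: p=-0.1459, T=0.332, ωT=1.171396, cosh=1.768213, sinh=1.458279; start (x,ẋ)=(-0.076300, 0.373900) → end (x,ẋ)=(0.131704, 1.019244)
phase 2: p=0.1300, T=0.626, ωT=2.208716, cosh=4.606930, sinh=4.497088; start (x,ẋ)=(0.131704, 1.019244) → end (x,ẋ)=(1.436955, 4.722623)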